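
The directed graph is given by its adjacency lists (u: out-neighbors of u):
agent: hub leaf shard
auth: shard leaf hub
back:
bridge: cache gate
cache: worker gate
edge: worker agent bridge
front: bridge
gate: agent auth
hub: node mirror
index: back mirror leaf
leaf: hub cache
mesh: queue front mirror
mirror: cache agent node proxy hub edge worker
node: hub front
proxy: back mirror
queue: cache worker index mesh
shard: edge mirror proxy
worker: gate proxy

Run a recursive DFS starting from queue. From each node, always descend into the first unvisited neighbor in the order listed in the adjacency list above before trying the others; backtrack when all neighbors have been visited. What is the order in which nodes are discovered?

Visit queue
queue → cache
cache → worker
worker → gate
gate → agent
agent → hub
hub → node
node → front
front → bridge
hub → mirror
mirror → proxy
proxy → back
mirror → edge
agent → leaf
agent → shard
gate → auth
queue → index
queue → mesh

queue, cache, worker, gate, agent, hub, node, front, bridge, mirror, proxy, back, edge, leaf, shard, auth, index, mesh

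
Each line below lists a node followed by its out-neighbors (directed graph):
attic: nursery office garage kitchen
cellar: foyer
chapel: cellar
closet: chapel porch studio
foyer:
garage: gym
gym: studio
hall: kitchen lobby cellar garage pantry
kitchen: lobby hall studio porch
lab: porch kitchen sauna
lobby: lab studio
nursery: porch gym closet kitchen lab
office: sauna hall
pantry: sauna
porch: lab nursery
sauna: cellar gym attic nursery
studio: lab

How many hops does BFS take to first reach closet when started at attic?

Level 0: attic
Level 1: garage, kitchen, nursery, office
Level 2: closet, gym, hall, lab, lobby, porch, sauna, studio
Level 3: cellar, chapel, pantry
Level 4: foyer
closet first appears at level 2.

2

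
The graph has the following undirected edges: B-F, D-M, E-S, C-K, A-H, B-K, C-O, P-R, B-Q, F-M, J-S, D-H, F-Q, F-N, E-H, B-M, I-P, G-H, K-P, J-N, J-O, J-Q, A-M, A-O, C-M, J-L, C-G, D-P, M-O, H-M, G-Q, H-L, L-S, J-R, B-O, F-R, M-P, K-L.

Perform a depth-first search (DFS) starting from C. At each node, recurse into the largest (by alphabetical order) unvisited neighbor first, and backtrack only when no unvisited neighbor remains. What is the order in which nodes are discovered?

C → O → M → P → R → J → S → L → K → B → Q → G → H → E → D → A → F → N → I

Visit C
C → O
O → M
M → P
P → R
R → J
J → S
S → L
L → K
K → B
B → Q
Q → G
G → H
H → E
H → D
H → A
Q → F
F → N
P → I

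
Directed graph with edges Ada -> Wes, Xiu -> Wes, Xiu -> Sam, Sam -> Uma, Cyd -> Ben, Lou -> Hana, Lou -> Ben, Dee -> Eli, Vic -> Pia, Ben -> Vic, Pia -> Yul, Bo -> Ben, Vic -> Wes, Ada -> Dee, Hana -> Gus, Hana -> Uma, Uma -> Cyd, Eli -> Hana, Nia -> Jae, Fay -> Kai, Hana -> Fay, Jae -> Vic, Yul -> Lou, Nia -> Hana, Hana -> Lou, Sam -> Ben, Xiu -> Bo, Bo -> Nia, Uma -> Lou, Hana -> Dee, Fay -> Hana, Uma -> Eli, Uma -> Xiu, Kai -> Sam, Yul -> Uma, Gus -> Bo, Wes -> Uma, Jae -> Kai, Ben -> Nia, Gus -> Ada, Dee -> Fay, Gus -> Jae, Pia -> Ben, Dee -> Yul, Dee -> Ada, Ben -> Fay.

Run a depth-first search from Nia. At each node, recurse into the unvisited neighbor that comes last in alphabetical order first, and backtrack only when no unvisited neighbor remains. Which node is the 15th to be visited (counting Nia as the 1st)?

Visit Nia
Nia → Jae
Jae → Vic
Vic → Wes
Wes → Uma
Uma → Xiu
Xiu → Sam
Sam → Ben
Ben → Fay
Fay → Kai
Fay → Hana
Hana → Lou
Hana → Gus
Gus → Bo
Gus → Ada
Ada → Dee
Dee → Yul
Dee → Eli
Uma → Cyd
Vic → Pia

Visit order: Nia, Jae, Vic, Wes, Uma, Xiu, Sam, Ben, Fay, Kai, Hana, Lou, Gus, Bo, Ada, Dee, Yul, Eli, Cyd, Pia

Ada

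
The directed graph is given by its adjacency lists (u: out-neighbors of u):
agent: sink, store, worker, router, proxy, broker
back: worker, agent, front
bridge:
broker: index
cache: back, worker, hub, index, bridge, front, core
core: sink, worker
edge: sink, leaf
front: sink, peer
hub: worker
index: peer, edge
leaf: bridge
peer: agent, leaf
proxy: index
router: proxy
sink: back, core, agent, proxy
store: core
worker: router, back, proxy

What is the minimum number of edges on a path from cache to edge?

2

Level 0: cache
Level 1: back, bridge, core, front, hub, index, worker
Level 2: agent, edge, peer, proxy, router, sink
Level 3: broker, leaf, store
edge first appears at level 2.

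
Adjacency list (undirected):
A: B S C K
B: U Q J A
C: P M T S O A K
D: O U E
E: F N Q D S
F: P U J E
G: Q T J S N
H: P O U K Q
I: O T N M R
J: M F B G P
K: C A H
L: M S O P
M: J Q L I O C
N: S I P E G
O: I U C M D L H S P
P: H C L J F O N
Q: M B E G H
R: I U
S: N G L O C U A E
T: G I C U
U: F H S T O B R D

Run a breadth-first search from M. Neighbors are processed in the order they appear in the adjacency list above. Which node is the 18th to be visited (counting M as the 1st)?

Visit M; enqueue J, Q, L, I, O, C → queue [J, Q, L, I, O, C]
Visit J; enqueue F, B, G, P → queue [Q, L, I, O, C, F, B, G, P]
Visit Q; enqueue E, H → queue [L, I, O, C, F, B, G, P, E, H]
Visit L; enqueue S → queue [I, O, C, F, B, G, P, E, H, S]
Visit I; enqueue T, N, R → queue [O, C, F, B, G, P, E, H, S, T, N, R]
Visit O; enqueue U, D → queue [C, F, B, G, P, E, H, S, T, N, R, U, D]
Visit C; enqueue A, K → queue [F, B, G, P, E, H, S, T, N, R, U, D, A, K]
Visit F → queue [B, G, P, E, H, S, T, N, R, U, D, A, K]
Visit B → queue [G, P, E, H, S, T, N, R, U, D, A, K]
Visit G → queue [P, E, H, S, T, N, R, U, D, A, K]
Visit P → queue [E, H, S, T, N, R, U, D, A, K]
Visit E → queue [H, S, T, N, R, U, D, A, K]
Visit H → queue [S, T, N, R, U, D, A, K]
Visit S → queue [T, N, R, U, D, A, K]
Visit T → queue [N, R, U, D, A, K]
Visit N → queue [R, U, D, A, K]
Visit R → queue [U, D, A, K]
Visit U → queue [D, A, K]
Visit D → queue [A, K]
Visit A → queue [K]
Visit K → queue []

Visit order: M, J, Q, L, I, O, C, F, B, G, P, E, H, S, T, N, R, U, D, A, K

U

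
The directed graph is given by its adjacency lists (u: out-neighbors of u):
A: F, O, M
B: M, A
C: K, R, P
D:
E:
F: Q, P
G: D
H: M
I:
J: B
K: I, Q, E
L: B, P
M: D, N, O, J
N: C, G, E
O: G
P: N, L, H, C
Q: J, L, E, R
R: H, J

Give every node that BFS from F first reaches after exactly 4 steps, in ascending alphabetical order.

A, D, I, O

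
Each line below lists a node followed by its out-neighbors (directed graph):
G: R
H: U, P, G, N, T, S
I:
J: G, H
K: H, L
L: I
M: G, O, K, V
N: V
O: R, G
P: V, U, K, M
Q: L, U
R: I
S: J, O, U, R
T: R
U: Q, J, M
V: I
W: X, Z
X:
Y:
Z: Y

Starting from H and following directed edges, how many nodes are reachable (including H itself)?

BFS from H visits: H, U, P, G, N, T, S, Q, J, M, V, K, R, O, L, I
Reachable nodes: 16 of 20 total.

16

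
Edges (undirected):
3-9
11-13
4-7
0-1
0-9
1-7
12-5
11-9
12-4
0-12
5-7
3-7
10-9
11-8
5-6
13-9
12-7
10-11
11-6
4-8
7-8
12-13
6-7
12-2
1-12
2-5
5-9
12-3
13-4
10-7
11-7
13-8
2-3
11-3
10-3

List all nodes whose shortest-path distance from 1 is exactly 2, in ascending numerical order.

2, 3, 4, 5, 6, 8, 9, 10, 11, 13

Level 0: 1
Level 1: 0, 7, 12
Level 2: 2, 3, 4, 5, 6, 8, 9, 10, 11, 13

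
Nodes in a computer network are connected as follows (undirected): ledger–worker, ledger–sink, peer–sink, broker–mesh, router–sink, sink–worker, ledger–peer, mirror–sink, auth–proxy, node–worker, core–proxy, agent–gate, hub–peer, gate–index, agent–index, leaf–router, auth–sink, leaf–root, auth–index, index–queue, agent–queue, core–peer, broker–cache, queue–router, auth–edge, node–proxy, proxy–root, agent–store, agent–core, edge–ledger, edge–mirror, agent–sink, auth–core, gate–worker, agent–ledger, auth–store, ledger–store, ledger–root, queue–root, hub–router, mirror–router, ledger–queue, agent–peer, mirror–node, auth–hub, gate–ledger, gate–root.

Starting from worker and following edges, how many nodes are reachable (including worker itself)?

BFS from worker visits: worker, sink, node, ledger, gate, router, peer, mirror, auth, agent, proxy, store, root, queue, edge, index, leaf, hub, core
Reachable nodes: 19 of 22 total.

19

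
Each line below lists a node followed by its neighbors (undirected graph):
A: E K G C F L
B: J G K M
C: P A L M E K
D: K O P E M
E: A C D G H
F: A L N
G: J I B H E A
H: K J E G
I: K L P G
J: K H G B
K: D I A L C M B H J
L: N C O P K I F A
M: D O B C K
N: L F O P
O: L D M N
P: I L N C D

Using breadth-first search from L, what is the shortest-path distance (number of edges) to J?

2

Level 0: L
Level 1: A, C, F, I, K, N, O, P
Level 2: B, D, E, G, H, J, M
J first appears at level 2.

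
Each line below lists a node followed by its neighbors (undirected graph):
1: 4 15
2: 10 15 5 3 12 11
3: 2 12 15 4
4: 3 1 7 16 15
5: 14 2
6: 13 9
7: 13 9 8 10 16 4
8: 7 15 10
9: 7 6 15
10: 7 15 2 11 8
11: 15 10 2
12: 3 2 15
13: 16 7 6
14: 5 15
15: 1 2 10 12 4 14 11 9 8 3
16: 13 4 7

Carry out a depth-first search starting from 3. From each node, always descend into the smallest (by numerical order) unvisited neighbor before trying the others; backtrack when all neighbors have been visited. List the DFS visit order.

3 2 5 14 15 1 4 7 8 10 11 9 6 13 16 12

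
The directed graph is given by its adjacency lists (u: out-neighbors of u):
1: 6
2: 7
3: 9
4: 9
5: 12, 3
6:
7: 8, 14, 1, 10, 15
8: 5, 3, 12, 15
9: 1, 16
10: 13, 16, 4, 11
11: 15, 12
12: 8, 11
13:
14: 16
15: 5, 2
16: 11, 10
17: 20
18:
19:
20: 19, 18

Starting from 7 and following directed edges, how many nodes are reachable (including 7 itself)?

16

BFS from 7 visits: 7, 8, 14, 1, 10, 15, 5, 3, 12, 16, 6, 13, 4, 11, 2, 9
Reachable nodes: 16 of 20 total.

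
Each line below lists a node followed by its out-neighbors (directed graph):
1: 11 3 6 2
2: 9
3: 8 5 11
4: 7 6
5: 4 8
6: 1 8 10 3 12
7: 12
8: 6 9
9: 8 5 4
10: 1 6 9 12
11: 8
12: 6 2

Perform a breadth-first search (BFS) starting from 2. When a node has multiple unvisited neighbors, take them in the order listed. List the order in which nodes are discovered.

2 9 8 5 4 6 7 1 10 3 12 11

Visit 2; enqueue 9 → queue [9]
Visit 9; enqueue 8, 5, 4 → queue [8, 5, 4]
Visit 8; enqueue 6 → queue [5, 4, 6]
Visit 5 → queue [4, 6]
Visit 4; enqueue 7 → queue [6, 7]
Visit 6; enqueue 1, 10, 3, 12 → queue [7, 1, 10, 3, 12]
Visit 7 → queue [1, 10, 3, 12]
Visit 1; enqueue 11 → queue [10, 3, 12, 11]
Visit 10 → queue [3, 12, 11]
Visit 3 → queue [12, 11]
Visit 12 → queue [11]
Visit 11 → queue []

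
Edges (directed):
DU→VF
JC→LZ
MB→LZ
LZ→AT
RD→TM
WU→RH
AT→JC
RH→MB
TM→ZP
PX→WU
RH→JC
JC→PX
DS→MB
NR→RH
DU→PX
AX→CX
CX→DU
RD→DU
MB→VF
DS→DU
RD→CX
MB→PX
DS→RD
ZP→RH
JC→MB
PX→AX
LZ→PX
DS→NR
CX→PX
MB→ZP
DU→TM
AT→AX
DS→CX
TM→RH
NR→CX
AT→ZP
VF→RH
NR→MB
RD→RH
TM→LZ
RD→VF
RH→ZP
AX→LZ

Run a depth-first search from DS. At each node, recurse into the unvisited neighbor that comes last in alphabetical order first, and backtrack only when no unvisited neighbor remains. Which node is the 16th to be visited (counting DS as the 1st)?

Visit DS
DS → RD
RD → VF
VF → RH
RH → ZP
RH → MB
MB → PX
PX → WU
PX → AX
AX → LZ
LZ → AT
AT → JC
AX → CX
CX → DU
DU → TM
DS → NR

Visit order: DS, RD, VF, RH, ZP, MB, PX, WU, AX, LZ, AT, JC, CX, DU, TM, NR

NR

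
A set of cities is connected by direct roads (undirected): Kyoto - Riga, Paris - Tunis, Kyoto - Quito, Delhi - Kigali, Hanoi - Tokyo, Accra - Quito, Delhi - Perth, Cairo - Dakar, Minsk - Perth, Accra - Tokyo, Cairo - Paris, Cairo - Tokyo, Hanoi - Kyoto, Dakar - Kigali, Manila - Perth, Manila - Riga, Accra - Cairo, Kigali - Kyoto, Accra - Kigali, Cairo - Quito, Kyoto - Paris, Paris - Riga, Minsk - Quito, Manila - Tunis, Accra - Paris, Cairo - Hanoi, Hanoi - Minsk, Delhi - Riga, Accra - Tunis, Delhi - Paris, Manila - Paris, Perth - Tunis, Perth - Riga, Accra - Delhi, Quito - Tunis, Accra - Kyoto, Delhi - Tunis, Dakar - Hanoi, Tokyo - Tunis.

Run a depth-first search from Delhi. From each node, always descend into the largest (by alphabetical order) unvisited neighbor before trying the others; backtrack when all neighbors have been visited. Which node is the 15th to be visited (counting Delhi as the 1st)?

Visit Delhi
Delhi → Tunis
Tunis → Tokyo
Tokyo → Hanoi
Hanoi → Minsk
Minsk → Quito
Quito → Kyoto
Kyoto → Riga
Riga → Perth
Perth → Manila
Manila → Paris
Paris → Cairo
Cairo → Dakar
Dakar → Kigali
Kigali → Accra

Visit order: Delhi, Tunis, Tokyo, Hanoi, Minsk, Quito, Kyoto, Riga, Perth, Manila, Paris, Cairo, Dakar, Kigali, Accra

Accra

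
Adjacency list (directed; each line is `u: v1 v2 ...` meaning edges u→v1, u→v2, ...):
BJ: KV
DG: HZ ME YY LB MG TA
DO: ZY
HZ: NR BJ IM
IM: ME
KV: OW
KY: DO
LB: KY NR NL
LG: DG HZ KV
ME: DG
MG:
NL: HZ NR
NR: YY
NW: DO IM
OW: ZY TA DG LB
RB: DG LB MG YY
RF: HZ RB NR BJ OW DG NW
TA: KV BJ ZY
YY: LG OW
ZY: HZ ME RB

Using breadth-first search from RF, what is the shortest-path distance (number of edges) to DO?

Level 0: RF
Level 1: BJ, DG, HZ, NR, NW, OW, RB
Level 2: DO, IM, KV, LB, ME, MG, TA, YY, ZY
Level 3: KY, LG, NL
DO first appears at level 2.

2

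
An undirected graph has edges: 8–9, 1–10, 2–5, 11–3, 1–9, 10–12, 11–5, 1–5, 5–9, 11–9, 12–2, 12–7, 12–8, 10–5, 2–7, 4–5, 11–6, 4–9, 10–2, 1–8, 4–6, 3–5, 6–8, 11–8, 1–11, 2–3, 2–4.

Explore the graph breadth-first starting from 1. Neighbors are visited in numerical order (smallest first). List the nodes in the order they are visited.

1 → 5 → 8 → 9 → 10 → 11 → 2 → 3 → 4 → 6 → 12 → 7

Visit 1; enqueue 5, 8, 9, 10, 11 → queue [5, 8, 9, 10, 11]
Visit 5; enqueue 2, 3, 4 → queue [8, 9, 10, 11, 2, 3, 4]
Visit 8; enqueue 6, 12 → queue [9, 10, 11, 2, 3, 4, 6, 12]
Visit 9 → queue [10, 11, 2, 3, 4, 6, 12]
Visit 10 → queue [11, 2, 3, 4, 6, 12]
Visit 11 → queue [2, 3, 4, 6, 12]
Visit 2; enqueue 7 → queue [3, 4, 6, 12, 7]
Visit 3 → queue [4, 6, 12, 7]
Visit 4 → queue [6, 12, 7]
Visit 6 → queue [12, 7]
Visit 12 → queue [7]
Visit 7 → queue []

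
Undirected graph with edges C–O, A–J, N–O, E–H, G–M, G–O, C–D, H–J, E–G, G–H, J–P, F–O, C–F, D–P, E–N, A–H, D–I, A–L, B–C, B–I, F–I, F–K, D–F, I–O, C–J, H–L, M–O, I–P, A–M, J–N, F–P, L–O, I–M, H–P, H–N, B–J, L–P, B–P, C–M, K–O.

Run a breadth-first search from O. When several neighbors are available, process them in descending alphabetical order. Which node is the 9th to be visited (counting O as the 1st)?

C

Visit O; enqueue N, M, L, K, I, G, F, C → queue [N, M, L, K, I, G, F, C]
Visit N; enqueue J, H, E → queue [M, L, K, I, G, F, C, J, H, E]
Visit M; enqueue A → queue [L, K, I, G, F, C, J, H, E, A]
Visit L; enqueue P → queue [K, I, G, F, C, J, H, E, A, P]
Visit K → queue [I, G, F, C, J, H, E, A, P]
Visit I; enqueue D, B → queue [G, F, C, J, H, E, A, P, D, B]
Visit G → queue [F, C, J, H, E, A, P, D, B]
Visit F → queue [C, J, H, E, A, P, D, B]
Visit C → queue [J, H, E, A, P, D, B]
Visit J → queue [H, E, A, P, D, B]
Visit H → queue [E, A, P, D, B]
Visit E → queue [A, P, D, B]
Visit A → queue [P, D, B]
Visit P → queue [D, B]
Visit D → queue [B]
Visit B → queue []

Visit order: O, N, M, L, K, I, G, F, C, J, H, E, A, P, D, B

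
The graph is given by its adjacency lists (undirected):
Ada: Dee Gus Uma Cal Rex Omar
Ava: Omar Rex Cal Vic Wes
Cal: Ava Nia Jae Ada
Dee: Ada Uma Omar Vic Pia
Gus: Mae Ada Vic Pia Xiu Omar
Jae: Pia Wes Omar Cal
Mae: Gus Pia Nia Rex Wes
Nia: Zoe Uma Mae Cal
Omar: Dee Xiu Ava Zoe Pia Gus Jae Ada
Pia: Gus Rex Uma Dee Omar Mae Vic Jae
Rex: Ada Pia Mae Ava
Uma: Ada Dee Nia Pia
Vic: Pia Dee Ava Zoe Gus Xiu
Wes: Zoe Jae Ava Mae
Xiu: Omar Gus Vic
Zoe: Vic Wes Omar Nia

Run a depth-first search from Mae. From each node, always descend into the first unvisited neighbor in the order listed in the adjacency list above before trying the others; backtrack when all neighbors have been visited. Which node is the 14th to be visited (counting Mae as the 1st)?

Visit Mae
Mae → Gus
Gus → Ada
Ada → Dee
Dee → Uma
Uma → Nia
Nia → Zoe
Zoe → Vic
Vic → Pia
Pia → Rex
Rex → Ava
Ava → Omar
Omar → Xiu
Omar → Jae
Jae → Wes
Jae → Cal

Visit order: Mae, Gus, Ada, Dee, Uma, Nia, Zoe, Vic, Pia, Rex, Ava, Omar, Xiu, Jae, Wes, Cal

Jae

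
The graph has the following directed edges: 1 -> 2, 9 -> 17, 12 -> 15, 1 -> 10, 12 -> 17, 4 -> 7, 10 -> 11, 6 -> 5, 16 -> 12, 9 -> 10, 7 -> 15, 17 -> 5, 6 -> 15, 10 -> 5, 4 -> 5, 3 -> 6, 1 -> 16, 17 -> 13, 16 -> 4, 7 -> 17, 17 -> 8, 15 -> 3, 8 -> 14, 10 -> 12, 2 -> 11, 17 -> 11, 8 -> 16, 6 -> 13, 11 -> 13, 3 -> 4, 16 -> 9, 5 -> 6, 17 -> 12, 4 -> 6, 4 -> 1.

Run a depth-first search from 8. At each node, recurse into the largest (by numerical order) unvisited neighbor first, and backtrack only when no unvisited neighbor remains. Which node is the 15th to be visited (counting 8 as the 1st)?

2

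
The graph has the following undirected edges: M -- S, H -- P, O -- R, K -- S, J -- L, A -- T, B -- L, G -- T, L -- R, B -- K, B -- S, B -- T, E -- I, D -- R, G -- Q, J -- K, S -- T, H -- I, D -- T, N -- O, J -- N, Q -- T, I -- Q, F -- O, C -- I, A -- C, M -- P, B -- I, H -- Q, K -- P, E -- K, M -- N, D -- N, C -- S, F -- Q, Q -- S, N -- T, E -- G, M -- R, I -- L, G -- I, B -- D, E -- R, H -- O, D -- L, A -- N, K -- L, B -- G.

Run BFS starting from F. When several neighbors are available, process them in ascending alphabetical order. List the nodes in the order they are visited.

Visit F; enqueue O, Q → queue [O, Q]
Visit O; enqueue H, N, R → queue [Q, H, N, R]
Visit Q; enqueue G, I, S, T → queue [H, N, R, G, I, S, T]
Visit H; enqueue P → queue [N, R, G, I, S, T, P]
Visit N; enqueue A, D, J, M → queue [R, G, I, S, T, P, A, D, J, M]
Visit R; enqueue E, L → queue [G, I, S, T, P, A, D, J, M, E, L]
Visit G; enqueue B → queue [I, S, T, P, A, D, J, M, E, L, B]
Visit I; enqueue C → queue [S, T, P, A, D, J, M, E, L, B, C]
Visit S; enqueue K → queue [T, P, A, D, J, M, E, L, B, C, K]
Visit T → queue [P, A, D, J, M, E, L, B, C, K]
Visit P → queue [A, D, J, M, E, L, B, C, K]
Visit A → queue [D, J, M, E, L, B, C, K]
Visit D → queue [J, M, E, L, B, C, K]
Visit J → queue [M, E, L, B, C, K]
Visit M → queue [E, L, B, C, K]
Visit E → queue [L, B, C, K]
Visit L → queue [B, C, K]
Visit B → queue [C, K]
Visit C → queue [K]
Visit K → queue []

F, O, Q, H, N, R, G, I, S, T, P, A, D, J, M, E, L, B, C, K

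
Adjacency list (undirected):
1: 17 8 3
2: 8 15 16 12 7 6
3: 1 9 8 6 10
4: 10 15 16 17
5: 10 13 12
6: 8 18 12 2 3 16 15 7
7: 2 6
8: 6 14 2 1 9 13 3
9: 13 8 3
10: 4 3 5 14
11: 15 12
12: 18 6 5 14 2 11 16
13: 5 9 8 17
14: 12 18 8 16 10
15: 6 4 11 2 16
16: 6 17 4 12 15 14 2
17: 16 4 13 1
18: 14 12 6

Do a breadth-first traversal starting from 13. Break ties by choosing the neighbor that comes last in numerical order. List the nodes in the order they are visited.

Visit 13; enqueue 17, 9, 8, 5 → queue [17, 9, 8, 5]
Visit 17; enqueue 16, 4, 1 → queue [9, 8, 5, 16, 4, 1]
Visit 9; enqueue 3 → queue [8, 5, 16, 4, 1, 3]
Visit 8; enqueue 14, 6, 2 → queue [5, 16, 4, 1, 3, 14, 6, 2]
Visit 5; enqueue 12, 10 → queue [16, 4, 1, 3, 14, 6, 2, 12, 10]
Visit 16; enqueue 15 → queue [4, 1, 3, 14, 6, 2, 12, 10, 15]
Visit 4 → queue [1, 3, 14, 6, 2, 12, 10, 15]
Visit 1 → queue [3, 14, 6, 2, 12, 10, 15]
Visit 3 → queue [14, 6, 2, 12, 10, 15]
Visit 14; enqueue 18 → queue [6, 2, 12, 10, 15, 18]
Visit 6; enqueue 7 → queue [2, 12, 10, 15, 18, 7]
Visit 2 → queue [12, 10, 15, 18, 7]
Visit 12; enqueue 11 → queue [10, 15, 18, 7, 11]
Visit 10 → queue [15, 18, 7, 11]
Visit 15 → queue [18, 7, 11]
Visit 18 → queue [7, 11]
Visit 7 → queue [11]
Visit 11 → queue []

13 -> 17 -> 9 -> 8 -> 5 -> 16 -> 4 -> 1 -> 3 -> 14 -> 6 -> 2 -> 12 -> 10 -> 15 -> 18 -> 7 -> 11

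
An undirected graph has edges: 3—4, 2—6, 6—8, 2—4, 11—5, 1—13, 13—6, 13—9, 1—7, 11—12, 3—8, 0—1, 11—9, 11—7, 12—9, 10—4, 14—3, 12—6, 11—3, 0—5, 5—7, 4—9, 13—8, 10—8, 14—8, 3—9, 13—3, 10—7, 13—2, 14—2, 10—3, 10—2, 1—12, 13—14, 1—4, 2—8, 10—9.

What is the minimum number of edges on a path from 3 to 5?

2

Level 0: 3
Level 1: 4, 8, 9, 10, 11, 13, 14
Level 2: 1, 2, 5, 6, 7, 12
Level 3: 0
5 first appears at level 2.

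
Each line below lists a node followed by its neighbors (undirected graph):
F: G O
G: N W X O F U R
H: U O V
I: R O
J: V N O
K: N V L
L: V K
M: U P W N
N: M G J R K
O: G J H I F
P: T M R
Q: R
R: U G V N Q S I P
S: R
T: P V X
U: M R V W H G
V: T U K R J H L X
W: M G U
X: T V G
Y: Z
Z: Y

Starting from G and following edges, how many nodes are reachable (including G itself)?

BFS from G visits: G, X, W, U, R, O, N, F, V, T, M, H, S, Q, P, I, J, K, L
Reachable nodes: 19 of 21 total.

19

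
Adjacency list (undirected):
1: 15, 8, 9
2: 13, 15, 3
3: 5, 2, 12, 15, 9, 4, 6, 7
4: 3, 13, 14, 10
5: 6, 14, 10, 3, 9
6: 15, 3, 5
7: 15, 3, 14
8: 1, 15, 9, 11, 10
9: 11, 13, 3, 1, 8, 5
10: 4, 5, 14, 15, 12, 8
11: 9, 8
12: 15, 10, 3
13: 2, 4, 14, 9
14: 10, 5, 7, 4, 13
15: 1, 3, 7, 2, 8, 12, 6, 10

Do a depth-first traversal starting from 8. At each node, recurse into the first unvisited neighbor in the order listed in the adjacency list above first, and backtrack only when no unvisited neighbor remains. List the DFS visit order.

8 → 1 → 15 → 3 → 5 → 6 → 14 → 10 → 4 → 13 → 2 → 9 → 11 → 12 → 7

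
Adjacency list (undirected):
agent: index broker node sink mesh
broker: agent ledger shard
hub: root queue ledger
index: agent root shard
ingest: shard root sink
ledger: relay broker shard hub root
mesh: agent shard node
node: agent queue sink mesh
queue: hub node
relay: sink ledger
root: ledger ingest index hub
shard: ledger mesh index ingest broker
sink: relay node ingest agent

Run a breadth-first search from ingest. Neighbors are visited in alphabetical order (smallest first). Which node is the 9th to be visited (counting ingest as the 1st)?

mesh

Visit ingest; enqueue root, shard, sink → queue [root, shard, sink]
Visit root; enqueue hub, index, ledger → queue [shard, sink, hub, index, ledger]
Visit shard; enqueue broker, mesh → queue [sink, hub, index, ledger, broker, mesh]
Visit sink; enqueue agent, node, relay → queue [hub, index, ledger, broker, mesh, agent, node, relay]
Visit hub; enqueue queue → queue [index, ledger, broker, mesh, agent, node, relay, queue]
Visit index → queue [ledger, broker, mesh, agent, node, relay, queue]
Visit ledger → queue [broker, mesh, agent, node, relay, queue]
Visit broker → queue [mesh, agent, node, relay, queue]
Visit mesh → queue [agent, node, relay, queue]
Visit agent → queue [node, relay, queue]
Visit node → queue [relay, queue]
Visit relay → queue [queue]
Visit queue → queue []

Visit order: ingest, root, shard, sink, hub, index, ledger, broker, mesh, agent, node, relay, queue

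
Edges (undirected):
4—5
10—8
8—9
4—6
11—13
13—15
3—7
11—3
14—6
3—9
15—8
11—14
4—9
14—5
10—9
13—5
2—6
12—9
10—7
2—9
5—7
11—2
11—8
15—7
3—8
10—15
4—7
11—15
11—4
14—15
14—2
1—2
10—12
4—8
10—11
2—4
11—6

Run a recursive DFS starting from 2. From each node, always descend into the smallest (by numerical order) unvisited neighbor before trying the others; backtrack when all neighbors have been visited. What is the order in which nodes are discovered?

Visit 2
2 → 1
2 → 4
4 → 5
5 → 7
7 → 3
3 → 8
8 → 9
9 → 10
10 → 11
11 → 6
6 → 14
14 → 15
15 → 13
10 → 12

2 1 4 5 7 3 8 9 10 11 6 14 15 13 12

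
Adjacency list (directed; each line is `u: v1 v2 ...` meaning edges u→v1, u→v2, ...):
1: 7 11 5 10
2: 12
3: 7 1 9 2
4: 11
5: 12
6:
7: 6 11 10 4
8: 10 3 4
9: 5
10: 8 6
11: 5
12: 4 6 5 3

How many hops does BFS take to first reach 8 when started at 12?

Level 0: 12
Level 1: 3, 4, 5, 6
Level 2: 1, 2, 7, 9, 11
Level 3: 10
Level 4: 8
8 first appears at level 4.

4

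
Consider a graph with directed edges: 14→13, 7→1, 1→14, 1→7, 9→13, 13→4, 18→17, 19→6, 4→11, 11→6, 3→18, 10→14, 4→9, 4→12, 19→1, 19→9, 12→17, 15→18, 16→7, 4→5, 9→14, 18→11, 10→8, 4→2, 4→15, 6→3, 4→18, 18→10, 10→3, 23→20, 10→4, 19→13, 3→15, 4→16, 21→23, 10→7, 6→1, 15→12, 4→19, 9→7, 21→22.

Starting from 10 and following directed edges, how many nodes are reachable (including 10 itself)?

BFS from 10 visits: 10, 3, 4, 7, 8, 14, 15, 18, 2, 5, 9, 11, 12, 16, 19, 1, 13, 17, 6
Reachable nodes: 19 of 23 total.

19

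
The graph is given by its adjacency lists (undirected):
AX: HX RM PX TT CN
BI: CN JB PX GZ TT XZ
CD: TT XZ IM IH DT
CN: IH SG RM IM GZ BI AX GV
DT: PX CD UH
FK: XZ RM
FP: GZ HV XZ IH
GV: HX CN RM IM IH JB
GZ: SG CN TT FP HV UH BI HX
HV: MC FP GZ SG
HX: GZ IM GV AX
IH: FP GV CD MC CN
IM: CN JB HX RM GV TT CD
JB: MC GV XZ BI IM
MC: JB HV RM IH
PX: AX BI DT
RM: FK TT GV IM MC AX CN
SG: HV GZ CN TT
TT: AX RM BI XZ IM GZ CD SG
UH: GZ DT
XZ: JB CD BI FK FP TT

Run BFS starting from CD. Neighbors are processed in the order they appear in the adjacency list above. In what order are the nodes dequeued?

Visit CD; enqueue TT, XZ, IM, IH, DT → queue [TT, XZ, IM, IH, DT]
Visit TT; enqueue AX, RM, BI, GZ, SG → queue [XZ, IM, IH, DT, AX, RM, BI, GZ, SG]
Visit XZ; enqueue JB, FK, FP → queue [IM, IH, DT, AX, RM, BI, GZ, SG, JB, FK, FP]
Visit IM; enqueue CN, HX, GV → queue [IH, DT, AX, RM, BI, GZ, SG, JB, FK, FP, CN, HX, GV]
Visit IH; enqueue MC → queue [DT, AX, RM, BI, GZ, SG, JB, FK, FP, CN, HX, GV, MC]
Visit DT; enqueue PX, UH → queue [AX, RM, BI, GZ, SG, JB, FK, FP, CN, HX, GV, MC, PX, UH]
Visit AX → queue [RM, BI, GZ, SG, JB, FK, FP, CN, HX, GV, MC, PX, UH]
Visit RM → queue [BI, GZ, SG, JB, FK, FP, CN, HX, GV, MC, PX, UH]
Visit BI → queue [GZ, SG, JB, FK, FP, CN, HX, GV, MC, PX, UH]
Visit GZ; enqueue HV → queue [SG, JB, FK, FP, CN, HX, GV, MC, PX, UH, HV]
Visit SG → queue [JB, FK, FP, CN, HX, GV, MC, PX, UH, HV]
Visit JB → queue [FK, FP, CN, HX, GV, MC, PX, UH, HV]
Visit FK → queue [FP, CN, HX, GV, MC, PX, UH, HV]
Visit FP → queue [CN, HX, GV, MC, PX, UH, HV]
Visit CN → queue [HX, GV, MC, PX, UH, HV]
Visit HX → queue [GV, MC, PX, UH, HV]
Visit GV → queue [MC, PX, UH, HV]
Visit MC → queue [PX, UH, HV]
Visit PX → queue [UH, HV]
Visit UH → queue [HV]
Visit HV → queue []

CD, TT, XZ, IM, IH, DT, AX, RM, BI, GZ, SG, JB, FK, FP, CN, HX, GV, MC, PX, UH, HV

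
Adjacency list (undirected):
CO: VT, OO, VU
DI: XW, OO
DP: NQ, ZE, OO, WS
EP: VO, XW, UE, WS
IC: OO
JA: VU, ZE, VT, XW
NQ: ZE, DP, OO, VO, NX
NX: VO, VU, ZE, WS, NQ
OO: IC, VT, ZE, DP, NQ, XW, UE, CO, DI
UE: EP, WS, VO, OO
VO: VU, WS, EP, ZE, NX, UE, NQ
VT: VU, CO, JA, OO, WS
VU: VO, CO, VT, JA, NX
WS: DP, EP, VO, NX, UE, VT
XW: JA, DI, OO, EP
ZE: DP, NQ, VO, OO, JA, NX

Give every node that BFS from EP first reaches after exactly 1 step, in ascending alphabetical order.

UE, VO, WS, XW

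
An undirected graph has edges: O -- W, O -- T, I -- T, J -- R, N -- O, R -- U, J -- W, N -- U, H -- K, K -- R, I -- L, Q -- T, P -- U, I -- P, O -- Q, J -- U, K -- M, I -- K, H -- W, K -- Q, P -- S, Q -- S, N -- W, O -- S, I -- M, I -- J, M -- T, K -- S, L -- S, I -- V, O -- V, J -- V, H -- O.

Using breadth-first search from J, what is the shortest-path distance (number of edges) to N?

Level 0: J
Level 1: I, R, U, V, W
Level 2: H, K, L, M, N, O, P, T
Level 3: Q, S
N first appears at level 2.

2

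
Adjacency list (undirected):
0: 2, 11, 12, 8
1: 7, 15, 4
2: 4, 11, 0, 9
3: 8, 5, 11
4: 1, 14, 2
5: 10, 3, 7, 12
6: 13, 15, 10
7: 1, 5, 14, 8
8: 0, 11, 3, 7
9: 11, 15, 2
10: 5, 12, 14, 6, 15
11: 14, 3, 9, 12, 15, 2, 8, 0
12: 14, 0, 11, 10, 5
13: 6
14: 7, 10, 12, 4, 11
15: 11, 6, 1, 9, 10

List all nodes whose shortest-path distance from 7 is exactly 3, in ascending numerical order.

2, 6, 9

Level 0: 7
Level 1: 1, 5, 8, 14
Level 2: 0, 3, 4, 10, 11, 12, 15
Level 3: 2, 6, 9
Level 4: 13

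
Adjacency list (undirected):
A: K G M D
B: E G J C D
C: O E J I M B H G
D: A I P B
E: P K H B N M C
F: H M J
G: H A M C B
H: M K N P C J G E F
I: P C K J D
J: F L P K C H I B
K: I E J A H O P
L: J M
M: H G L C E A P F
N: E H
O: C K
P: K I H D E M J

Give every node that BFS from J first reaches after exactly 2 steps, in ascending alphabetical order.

A, D, E, G, M, N, O

Level 0: J
Level 1: B, C, F, H, I, K, L, P
Level 2: A, D, E, G, M, N, O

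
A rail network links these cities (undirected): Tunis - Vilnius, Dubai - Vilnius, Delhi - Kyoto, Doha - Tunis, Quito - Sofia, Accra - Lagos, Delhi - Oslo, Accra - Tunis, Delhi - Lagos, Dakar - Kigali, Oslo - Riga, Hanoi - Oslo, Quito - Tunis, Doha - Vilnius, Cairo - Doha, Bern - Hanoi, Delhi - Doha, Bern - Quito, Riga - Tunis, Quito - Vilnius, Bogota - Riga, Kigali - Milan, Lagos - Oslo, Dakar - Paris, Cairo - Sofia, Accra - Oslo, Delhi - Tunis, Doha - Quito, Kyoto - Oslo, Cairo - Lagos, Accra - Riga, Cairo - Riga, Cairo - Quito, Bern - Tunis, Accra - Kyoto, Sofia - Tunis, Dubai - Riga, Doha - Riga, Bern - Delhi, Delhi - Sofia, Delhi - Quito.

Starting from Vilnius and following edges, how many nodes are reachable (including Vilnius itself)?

BFS from Vilnius visits: Vilnius, Tunis, Quito, Dubai, Doha, Sofia, Riga, Delhi, Bern, Accra, Cairo, Oslo, Bogota, Lagos, Kyoto, Hanoi
Reachable nodes: 16 of 20 total.

16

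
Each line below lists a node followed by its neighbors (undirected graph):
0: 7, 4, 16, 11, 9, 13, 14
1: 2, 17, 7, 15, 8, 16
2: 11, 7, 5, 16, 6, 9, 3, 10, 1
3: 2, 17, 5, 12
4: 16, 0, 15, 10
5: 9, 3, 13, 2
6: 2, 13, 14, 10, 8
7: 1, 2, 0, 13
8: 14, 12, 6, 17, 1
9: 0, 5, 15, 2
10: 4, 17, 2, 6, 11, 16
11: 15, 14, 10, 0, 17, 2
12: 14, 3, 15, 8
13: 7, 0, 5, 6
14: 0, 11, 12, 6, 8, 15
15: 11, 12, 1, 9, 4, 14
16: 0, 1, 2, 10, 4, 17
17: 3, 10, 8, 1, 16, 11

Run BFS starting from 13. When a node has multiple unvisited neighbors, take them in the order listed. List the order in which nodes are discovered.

13 -> 7 -> 0 -> 5 -> 6 -> 1 -> 2 -> 4 -> 16 -> 11 -> 9 -> 14 -> 3 -> 10 -> 8 -> 17 -> 15 -> 12

Visit 13; enqueue 7, 0, 5, 6 → queue [7, 0, 5, 6]
Visit 7; enqueue 1, 2 → queue [0, 5, 6, 1, 2]
Visit 0; enqueue 4, 16, 11, 9, 14 → queue [5, 6, 1, 2, 4, 16, 11, 9, 14]
Visit 5; enqueue 3 → queue [6, 1, 2, 4, 16, 11, 9, 14, 3]
Visit 6; enqueue 10, 8 → queue [1, 2, 4, 16, 11, 9, 14, 3, 10, 8]
Visit 1; enqueue 17, 15 → queue [2, 4, 16, 11, 9, 14, 3, 10, 8, 17, 15]
Visit 2 → queue [4, 16, 11, 9, 14, 3, 10, 8, 17, 15]
Visit 4 → queue [16, 11, 9, 14, 3, 10, 8, 17, 15]
Visit 16 → queue [11, 9, 14, 3, 10, 8, 17, 15]
Visit 11 → queue [9, 14, 3, 10, 8, 17, 15]
Visit 9 → queue [14, 3, 10, 8, 17, 15]
Visit 14; enqueue 12 → queue [3, 10, 8, 17, 15, 12]
Visit 3 → queue [10, 8, 17, 15, 12]
Visit 10 → queue [8, 17, 15, 12]
Visit 8 → queue [17, 15, 12]
Visit 17 → queue [15, 12]
Visit 15 → queue [12]
Visit 12 → queue []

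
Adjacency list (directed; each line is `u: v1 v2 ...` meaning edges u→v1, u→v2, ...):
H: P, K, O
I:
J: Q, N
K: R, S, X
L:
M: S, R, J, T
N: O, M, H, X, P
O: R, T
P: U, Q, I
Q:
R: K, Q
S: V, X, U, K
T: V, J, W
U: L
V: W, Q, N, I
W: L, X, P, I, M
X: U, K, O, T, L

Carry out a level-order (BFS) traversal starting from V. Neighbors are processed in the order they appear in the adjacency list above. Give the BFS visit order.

V -> W -> Q -> N -> I -> L -> X -> P -> M -> O -> H -> U -> K -> T -> S -> R -> J

Visit V; enqueue W, Q, N, I → queue [W, Q, N, I]
Visit W; enqueue L, X, P, M → queue [Q, N, I, L, X, P, M]
Visit Q → queue [N, I, L, X, P, M]
Visit N; enqueue O, H → queue [I, L, X, P, M, O, H]
Visit I → queue [L, X, P, M, O, H]
Visit L → queue [X, P, M, O, H]
Visit X; enqueue U, K, T → queue [P, M, O, H, U, K, T]
Visit P → queue [M, O, H, U, K, T]
Visit M; enqueue S, R, J → queue [O, H, U, K, T, S, R, J]
Visit O → queue [H, U, K, T, S, R, J]
Visit H → queue [U, K, T, S, R, J]
Visit U → queue [K, T, S, R, J]
Visit K → queue [T, S, R, J]
Visit T → queue [S, R, J]
Visit S → queue [R, J]
Visit R → queue [J]
Visit J → queue []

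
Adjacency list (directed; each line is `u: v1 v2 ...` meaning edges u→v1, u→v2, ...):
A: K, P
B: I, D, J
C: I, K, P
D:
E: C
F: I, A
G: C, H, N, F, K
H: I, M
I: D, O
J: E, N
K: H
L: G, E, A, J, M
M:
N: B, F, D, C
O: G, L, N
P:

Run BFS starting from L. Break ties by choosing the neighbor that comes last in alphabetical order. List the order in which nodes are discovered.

L → M → J → G → E → A → N → K → H → F → C → P → D → B → I → O

Visit L; enqueue M, J, G, E, A → queue [M, J, G, E, A]
Visit M → queue [J, G, E, A]
Visit J; enqueue N → queue [G, E, A, N]
Visit G; enqueue K, H, F, C → queue [E, A, N, K, H, F, C]
Visit E → queue [A, N, K, H, F, C]
Visit A; enqueue P → queue [N, K, H, F, C, P]
Visit N; enqueue D, B → queue [K, H, F, C, P, D, B]
Visit K → queue [H, F, C, P, D, B]
Visit H; enqueue I → queue [F, C, P, D, B, I]
Visit F → queue [C, P, D, B, I]
Visit C → queue [P, D, B, I]
Visit P → queue [D, B, I]
Visit D → queue [B, I]
Visit B → queue [I]
Visit I; enqueue O → queue [O]
Visit O → queue []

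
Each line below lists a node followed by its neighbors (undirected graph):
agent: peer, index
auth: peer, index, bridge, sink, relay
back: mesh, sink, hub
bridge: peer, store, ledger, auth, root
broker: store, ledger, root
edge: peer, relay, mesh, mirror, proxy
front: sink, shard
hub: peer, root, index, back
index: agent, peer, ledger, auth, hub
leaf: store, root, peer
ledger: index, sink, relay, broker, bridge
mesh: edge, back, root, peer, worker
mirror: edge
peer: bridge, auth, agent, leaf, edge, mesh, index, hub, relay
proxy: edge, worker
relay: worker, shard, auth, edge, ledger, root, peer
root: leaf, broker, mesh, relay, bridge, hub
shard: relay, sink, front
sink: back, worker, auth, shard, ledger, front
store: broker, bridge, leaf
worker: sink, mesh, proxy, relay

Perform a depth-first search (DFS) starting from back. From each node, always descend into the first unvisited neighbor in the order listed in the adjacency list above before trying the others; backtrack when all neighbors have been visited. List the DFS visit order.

back, mesh, edge, peer, bridge, store, broker, ledger, index, agent, auth, sink, worker, proxy, relay, shard, front, root, leaf, hub, mirror

Visit back
back → mesh
mesh → edge
edge → peer
peer → bridge
bridge → store
store → broker
broker → ledger
ledger → index
index → agent
index → auth
auth → sink
sink → worker
worker → proxy
worker → relay
relay → shard
shard → front
relay → root
root → leaf
root → hub
edge → mirror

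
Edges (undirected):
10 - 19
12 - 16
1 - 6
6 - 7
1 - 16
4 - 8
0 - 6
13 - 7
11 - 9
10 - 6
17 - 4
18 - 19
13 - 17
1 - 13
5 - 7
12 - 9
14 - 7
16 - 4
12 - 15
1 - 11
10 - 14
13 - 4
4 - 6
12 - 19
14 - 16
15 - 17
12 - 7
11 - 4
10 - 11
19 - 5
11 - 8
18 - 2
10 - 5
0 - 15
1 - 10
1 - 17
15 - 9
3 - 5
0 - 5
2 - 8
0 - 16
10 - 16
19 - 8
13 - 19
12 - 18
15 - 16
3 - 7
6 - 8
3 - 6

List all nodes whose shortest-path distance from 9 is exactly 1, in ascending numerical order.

Level 0: 9
Level 1: 11, 12, 15
Level 2: 0, 1, 4, 7, 8, 10, 16, 17, 18, 19
Level 3: 2, 3, 5, 6, 13, 14

11, 12, 15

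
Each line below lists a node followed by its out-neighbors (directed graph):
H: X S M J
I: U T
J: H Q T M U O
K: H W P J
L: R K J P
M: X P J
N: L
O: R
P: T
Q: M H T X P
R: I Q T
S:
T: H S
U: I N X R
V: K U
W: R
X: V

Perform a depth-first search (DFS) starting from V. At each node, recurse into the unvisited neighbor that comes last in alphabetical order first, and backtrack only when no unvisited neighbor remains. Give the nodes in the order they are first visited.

V → U → X → R → T → S → H → M → P → J → Q → O → I → N → L → K → W

Visit V
V → U
U → X
U → R
R → T
T → S
T → H
H → M
M → P
M → J
J → Q
J → O
R → I
U → N
N → L
L → K
K → W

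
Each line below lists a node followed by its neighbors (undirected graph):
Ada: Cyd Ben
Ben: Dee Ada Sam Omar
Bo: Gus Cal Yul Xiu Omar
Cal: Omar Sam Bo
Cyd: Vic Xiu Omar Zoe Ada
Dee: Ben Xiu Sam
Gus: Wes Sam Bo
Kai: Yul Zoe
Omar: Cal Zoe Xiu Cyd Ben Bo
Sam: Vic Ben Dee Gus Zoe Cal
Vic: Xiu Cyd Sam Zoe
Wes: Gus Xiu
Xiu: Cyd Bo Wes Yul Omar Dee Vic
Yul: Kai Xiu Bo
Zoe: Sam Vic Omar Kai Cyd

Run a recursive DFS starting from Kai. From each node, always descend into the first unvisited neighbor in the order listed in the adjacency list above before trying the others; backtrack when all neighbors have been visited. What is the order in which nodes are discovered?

Kai → Yul → Xiu → Cyd → Vic → Sam → Ben → Dee → Ada → Omar → Cal → Bo → Gus → Wes → Zoe

Visit Kai
Kai → Yul
Yul → Xiu
Xiu → Cyd
Cyd → Vic
Vic → Sam
Sam → Ben
Ben → Dee
Ben → Ada
Ben → Omar
Omar → Cal
Cal → Bo
Bo → Gus
Gus → Wes
Omar → Zoe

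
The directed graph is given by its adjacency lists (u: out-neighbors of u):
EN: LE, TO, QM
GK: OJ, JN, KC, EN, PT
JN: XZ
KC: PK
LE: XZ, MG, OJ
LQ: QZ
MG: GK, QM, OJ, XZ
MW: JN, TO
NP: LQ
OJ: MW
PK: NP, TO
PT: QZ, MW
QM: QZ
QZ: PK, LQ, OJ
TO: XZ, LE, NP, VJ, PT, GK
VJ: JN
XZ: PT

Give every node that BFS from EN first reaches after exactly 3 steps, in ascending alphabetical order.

Level 0: EN
Level 1: LE, QM, TO
Level 2: GK, MG, NP, OJ, PT, QZ, VJ, XZ
Level 3: JN, KC, LQ, MW, PK

JN, KC, LQ, MW, PK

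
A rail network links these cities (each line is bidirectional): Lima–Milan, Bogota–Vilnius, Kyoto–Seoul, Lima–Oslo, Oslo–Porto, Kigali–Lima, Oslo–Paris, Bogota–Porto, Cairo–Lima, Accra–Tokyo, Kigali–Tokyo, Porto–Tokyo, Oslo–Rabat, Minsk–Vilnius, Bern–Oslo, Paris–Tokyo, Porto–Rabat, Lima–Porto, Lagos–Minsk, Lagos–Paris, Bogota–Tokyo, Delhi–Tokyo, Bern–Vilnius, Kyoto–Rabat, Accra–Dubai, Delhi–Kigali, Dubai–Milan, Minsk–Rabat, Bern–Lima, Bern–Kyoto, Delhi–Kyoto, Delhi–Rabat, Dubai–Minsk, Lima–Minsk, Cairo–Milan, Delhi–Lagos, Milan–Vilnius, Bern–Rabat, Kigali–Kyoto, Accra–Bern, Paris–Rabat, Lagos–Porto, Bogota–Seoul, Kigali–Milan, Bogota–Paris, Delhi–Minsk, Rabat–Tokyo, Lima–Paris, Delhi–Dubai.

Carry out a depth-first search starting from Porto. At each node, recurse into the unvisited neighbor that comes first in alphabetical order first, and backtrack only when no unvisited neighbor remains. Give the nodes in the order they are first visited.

Porto, Bogota, Paris, Lagos, Delhi, Dubai, Accra, Bern, Kyoto, Kigali, Lima, Cairo, Milan, Vilnius, Minsk, Rabat, Oslo, Tokyo, Seoul

Visit Porto
Porto → Bogota
Bogota → Paris
Paris → Lagos
Lagos → Delhi
Delhi → Dubai
Dubai → Accra
Accra → Bern
Bern → Kyoto
Kyoto → Kigali
Kigali → Lima
Lima → Cairo
Cairo → Milan
Milan → Vilnius
Vilnius → Minsk
Minsk → Rabat
Rabat → Oslo
Rabat → Tokyo
Kyoto → Seoul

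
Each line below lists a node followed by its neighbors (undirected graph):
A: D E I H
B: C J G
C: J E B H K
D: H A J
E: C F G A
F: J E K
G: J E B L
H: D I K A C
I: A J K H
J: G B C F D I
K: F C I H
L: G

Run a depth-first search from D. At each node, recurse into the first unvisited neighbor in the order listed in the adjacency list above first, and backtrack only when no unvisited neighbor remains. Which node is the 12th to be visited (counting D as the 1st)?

Visit D
D → H
H → I
I → A
A → E
E → C
C → J
J → G
G → B
G → L
J → F
F → K

Visit order: D, H, I, A, E, C, J, G, B, L, F, K

K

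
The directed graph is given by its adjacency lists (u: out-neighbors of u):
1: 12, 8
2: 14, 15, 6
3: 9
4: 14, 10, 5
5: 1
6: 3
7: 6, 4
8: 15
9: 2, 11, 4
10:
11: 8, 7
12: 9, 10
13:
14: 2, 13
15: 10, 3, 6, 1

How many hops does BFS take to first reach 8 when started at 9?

Level 0: 9
Level 1: 2, 4, 11
Level 2: 5, 6, 7, 8, 10, 14, 15
Level 3: 1, 3, 13
Level 4: 12
8 first appears at level 2.

2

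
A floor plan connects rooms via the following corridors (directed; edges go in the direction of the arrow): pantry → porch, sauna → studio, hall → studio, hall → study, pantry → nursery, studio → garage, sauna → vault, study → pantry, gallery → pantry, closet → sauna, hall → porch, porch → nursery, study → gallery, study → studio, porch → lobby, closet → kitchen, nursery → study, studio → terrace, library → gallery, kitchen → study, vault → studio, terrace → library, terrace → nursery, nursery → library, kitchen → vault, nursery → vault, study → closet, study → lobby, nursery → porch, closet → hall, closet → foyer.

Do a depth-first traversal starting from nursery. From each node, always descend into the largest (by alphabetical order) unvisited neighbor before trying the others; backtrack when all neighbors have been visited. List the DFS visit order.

nursery, vault, studio, terrace, library, gallery, pantry, porch, lobby, garage, study, closet, sauna, kitchen, hall, foyer

Visit nursery
nursery → vault
vault → studio
studio → terrace
terrace → library
library → gallery
gallery → pantry
pantry → porch
porch → lobby
studio → garage
nursery → study
study → closet
closet → sauna
closet → kitchen
closet → hall
closet → foyer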